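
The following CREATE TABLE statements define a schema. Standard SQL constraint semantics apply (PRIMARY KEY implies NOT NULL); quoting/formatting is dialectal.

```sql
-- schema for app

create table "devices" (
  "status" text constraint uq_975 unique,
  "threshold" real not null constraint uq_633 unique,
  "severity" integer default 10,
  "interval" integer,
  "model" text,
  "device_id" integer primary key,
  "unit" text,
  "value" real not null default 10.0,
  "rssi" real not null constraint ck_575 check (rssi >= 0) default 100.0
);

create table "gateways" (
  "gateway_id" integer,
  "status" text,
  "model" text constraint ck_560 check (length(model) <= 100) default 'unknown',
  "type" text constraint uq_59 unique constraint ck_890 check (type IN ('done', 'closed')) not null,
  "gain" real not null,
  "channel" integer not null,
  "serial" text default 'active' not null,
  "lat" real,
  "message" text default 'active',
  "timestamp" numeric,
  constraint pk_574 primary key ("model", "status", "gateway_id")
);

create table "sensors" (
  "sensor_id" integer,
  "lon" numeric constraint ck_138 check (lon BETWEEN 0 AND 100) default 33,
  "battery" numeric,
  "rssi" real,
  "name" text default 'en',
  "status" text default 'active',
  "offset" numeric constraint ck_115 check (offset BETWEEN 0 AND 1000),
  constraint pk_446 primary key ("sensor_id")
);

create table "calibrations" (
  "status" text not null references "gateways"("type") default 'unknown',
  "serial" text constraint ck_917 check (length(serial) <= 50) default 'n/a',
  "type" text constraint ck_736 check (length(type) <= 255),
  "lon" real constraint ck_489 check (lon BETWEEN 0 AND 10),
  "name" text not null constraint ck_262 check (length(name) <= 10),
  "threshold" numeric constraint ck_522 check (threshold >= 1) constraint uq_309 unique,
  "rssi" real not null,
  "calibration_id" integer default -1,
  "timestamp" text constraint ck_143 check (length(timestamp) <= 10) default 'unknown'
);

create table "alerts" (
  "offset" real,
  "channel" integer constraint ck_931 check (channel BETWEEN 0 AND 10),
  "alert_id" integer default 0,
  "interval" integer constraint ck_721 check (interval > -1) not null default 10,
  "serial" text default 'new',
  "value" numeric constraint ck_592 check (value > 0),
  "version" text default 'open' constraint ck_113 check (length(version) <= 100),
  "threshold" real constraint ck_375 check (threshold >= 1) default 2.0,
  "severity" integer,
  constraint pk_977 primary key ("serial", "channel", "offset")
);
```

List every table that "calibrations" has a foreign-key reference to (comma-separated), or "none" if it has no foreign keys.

- status REFERENCES gateways(type).

gateways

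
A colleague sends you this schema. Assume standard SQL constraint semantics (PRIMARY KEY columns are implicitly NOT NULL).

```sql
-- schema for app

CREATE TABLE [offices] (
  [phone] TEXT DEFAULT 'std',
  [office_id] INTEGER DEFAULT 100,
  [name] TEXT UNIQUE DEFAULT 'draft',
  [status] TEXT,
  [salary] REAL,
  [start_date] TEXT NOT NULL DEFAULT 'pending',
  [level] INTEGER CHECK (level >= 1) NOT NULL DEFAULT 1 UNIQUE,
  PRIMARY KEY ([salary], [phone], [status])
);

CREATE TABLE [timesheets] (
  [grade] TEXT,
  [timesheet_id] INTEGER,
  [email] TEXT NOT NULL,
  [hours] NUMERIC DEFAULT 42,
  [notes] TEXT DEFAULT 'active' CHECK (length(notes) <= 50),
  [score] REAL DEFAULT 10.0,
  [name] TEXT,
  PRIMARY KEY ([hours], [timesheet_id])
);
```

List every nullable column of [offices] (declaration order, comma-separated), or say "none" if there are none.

- phone: part of the PRIMARY KEY, which implies NOT NULL → not nullable.
- office_id: DEFAULT only fills an omitted column; an explicit NULL is still allowed → nullable.
- name: UNIQUE does not imply NOT NULL → nullable.
- status: part of the PRIMARY KEY, which implies NOT NULL → not nullable.
- salary: part of the PRIMARY KEY, which implies NOT NULL → not nullable.
- start_date: declared NOT NULL → not nullable.
- level: declared NOT NULL → not nullable.

office_id, name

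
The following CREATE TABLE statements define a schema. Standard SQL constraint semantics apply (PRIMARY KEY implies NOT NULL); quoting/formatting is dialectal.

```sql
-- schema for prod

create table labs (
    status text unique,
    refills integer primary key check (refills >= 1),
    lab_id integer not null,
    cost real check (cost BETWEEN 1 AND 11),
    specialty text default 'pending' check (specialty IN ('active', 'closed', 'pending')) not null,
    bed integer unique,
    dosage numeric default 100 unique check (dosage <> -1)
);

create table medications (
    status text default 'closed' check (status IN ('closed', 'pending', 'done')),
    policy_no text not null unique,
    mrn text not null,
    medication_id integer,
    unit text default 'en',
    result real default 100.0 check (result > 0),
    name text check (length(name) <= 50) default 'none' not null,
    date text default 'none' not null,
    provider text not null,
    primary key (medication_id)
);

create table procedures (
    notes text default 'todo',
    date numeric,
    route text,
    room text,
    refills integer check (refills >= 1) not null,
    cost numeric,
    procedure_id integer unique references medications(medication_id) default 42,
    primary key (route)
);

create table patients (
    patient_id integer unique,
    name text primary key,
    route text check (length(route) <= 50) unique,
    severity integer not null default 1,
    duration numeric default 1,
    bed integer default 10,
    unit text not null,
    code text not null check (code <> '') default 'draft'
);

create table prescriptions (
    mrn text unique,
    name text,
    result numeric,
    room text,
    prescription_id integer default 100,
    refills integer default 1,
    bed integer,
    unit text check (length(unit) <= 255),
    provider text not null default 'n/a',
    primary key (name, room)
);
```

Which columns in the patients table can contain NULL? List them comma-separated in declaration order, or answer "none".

- patient_id: UNIQUE does not imply NOT NULL → nullable.
- name: part of the PRIMARY KEY, which implies NOT NULL → not nullable.
- route: CHECK does not forbid NULL (a CHECK constraint passes when its expression is NULL) → nullable.
- severity: declared NOT NULL → not nullable.
- duration: DEFAULT only fills an omitted column; an explicit NULL is still allowed → nullable.
- bed: DEFAULT only fills an omitted column; an explicit NULL is still allowed → nullable.
- unit: declared NOT NULL → not nullable.
- code: declared NOT NULL → not nullable.

patient_id, route, duration, bed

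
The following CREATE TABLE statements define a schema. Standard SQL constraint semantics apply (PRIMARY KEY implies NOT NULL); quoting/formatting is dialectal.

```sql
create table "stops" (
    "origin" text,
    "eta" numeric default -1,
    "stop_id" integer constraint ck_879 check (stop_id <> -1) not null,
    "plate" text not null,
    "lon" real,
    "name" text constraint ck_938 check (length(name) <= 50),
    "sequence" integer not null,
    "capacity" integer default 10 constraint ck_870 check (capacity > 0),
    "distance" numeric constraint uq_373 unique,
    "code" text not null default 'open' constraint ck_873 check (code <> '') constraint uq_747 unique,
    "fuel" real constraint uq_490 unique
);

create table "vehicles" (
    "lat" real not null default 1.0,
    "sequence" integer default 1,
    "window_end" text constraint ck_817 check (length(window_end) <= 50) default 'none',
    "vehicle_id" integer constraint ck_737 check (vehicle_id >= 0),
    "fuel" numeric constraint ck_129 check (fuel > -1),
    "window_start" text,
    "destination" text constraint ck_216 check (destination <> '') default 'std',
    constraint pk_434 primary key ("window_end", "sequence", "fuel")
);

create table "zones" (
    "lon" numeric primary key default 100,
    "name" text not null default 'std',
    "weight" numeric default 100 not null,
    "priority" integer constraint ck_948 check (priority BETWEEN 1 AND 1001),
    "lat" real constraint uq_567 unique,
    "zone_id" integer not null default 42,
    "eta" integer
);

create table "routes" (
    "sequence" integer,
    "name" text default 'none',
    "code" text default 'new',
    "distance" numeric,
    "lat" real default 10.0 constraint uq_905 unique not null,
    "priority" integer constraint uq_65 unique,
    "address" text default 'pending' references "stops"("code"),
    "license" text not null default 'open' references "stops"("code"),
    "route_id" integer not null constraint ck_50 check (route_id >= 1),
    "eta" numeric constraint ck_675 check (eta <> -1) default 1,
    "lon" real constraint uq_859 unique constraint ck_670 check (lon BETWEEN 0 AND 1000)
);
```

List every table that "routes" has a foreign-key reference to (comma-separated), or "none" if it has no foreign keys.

- address REFERENCES stops(code).
- license REFERENCES stops(code).

stops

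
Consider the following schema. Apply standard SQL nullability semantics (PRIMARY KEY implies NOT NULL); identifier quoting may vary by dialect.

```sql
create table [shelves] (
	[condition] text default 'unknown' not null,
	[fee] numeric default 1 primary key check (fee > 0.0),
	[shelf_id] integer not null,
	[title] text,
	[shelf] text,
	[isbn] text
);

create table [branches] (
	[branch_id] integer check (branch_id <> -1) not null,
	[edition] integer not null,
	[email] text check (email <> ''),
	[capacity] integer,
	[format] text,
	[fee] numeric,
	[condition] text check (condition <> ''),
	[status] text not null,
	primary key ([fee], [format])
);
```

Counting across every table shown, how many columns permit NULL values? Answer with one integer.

shelves: 3 nullable (title, shelf, isbn — PK (fee) and explicit NOT NULL columns excluded).
branches: 3 nullable (email, capacity, condition — PK (fee, format) and explicit NOT NULL columns excluded).
Total: 3 + 3 = 6.

6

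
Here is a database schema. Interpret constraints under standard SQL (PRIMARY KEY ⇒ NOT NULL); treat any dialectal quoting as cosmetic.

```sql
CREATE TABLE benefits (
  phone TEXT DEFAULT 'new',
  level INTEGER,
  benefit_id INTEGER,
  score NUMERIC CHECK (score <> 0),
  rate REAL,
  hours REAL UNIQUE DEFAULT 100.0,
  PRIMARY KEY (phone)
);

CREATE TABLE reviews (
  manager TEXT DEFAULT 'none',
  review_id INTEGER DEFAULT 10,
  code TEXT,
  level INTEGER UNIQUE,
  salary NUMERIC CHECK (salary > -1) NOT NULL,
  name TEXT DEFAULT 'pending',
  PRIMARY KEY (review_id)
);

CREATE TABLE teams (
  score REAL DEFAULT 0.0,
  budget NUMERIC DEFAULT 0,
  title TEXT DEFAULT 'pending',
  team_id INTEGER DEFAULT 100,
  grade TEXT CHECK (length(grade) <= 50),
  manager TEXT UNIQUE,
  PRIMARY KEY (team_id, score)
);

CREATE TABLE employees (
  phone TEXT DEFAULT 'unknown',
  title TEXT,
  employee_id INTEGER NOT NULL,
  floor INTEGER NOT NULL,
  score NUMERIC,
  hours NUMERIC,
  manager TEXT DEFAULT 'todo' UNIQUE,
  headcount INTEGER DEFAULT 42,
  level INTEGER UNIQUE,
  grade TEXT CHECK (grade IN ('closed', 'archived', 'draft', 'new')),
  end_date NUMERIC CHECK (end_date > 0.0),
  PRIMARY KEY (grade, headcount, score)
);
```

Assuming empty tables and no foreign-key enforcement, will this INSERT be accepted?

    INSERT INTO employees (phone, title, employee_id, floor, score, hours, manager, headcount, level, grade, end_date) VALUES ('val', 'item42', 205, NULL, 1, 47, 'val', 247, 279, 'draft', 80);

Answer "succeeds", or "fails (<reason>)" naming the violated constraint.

floor is explicitly set to NULL, but floor is declared NOT NULL.

fails (NOT NULL on floor)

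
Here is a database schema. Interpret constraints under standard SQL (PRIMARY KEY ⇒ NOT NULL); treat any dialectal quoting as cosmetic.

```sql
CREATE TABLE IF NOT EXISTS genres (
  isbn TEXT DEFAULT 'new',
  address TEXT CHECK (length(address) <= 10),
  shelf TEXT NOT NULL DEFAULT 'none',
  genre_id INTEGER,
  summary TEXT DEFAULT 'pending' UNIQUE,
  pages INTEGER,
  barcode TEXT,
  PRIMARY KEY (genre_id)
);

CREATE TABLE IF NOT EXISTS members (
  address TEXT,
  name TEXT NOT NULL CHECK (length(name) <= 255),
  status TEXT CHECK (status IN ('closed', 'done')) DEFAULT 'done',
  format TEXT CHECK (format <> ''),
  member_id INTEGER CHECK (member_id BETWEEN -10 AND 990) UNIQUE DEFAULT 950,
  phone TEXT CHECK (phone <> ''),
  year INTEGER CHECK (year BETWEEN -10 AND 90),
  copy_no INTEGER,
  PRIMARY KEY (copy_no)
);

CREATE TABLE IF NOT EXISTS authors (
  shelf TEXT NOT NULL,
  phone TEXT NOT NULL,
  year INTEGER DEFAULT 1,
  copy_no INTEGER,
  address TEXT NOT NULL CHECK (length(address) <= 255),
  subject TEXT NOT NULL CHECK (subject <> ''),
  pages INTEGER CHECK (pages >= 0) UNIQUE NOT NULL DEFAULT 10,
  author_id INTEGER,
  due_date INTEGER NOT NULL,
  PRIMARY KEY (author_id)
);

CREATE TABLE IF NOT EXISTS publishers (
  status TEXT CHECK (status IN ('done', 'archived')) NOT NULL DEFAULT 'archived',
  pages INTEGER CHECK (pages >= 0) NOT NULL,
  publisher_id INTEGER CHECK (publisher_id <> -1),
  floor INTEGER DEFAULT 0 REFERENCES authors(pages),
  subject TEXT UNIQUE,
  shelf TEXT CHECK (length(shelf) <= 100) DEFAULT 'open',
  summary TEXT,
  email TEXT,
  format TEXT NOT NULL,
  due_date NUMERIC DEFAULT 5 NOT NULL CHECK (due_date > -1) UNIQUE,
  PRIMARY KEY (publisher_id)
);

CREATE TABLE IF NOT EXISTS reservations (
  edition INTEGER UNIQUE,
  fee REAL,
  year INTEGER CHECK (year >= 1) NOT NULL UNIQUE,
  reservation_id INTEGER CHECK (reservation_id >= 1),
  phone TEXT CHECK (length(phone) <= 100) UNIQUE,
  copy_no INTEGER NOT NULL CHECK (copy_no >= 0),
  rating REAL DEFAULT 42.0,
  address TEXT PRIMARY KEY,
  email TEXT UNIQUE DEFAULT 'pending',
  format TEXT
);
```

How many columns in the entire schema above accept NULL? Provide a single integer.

genres: 5 nullable (isbn, address, summary, pages, barcode — PK (genre_id) and explicit NOT NULL columns excluded).
members: 6 nullable (address, status, format, member_id, phone, year — PK (copy_no) and explicit NOT NULL columns excluded).
authors: 2 nullable (year, copy_no — PK (author_id) and explicit NOT NULL columns excluded).
publishers: 5 nullable (floor, subject, shelf, summary, email — PK (publisher_id) and explicit NOT NULL columns excluded).
reservations: 7 nullable (edition, fee, reservation_id, phone, rating, email, format — PK (address) and explicit NOT NULL columns excluded).
Total: 5 + 6 + 2 + 5 + 7 = 25.

25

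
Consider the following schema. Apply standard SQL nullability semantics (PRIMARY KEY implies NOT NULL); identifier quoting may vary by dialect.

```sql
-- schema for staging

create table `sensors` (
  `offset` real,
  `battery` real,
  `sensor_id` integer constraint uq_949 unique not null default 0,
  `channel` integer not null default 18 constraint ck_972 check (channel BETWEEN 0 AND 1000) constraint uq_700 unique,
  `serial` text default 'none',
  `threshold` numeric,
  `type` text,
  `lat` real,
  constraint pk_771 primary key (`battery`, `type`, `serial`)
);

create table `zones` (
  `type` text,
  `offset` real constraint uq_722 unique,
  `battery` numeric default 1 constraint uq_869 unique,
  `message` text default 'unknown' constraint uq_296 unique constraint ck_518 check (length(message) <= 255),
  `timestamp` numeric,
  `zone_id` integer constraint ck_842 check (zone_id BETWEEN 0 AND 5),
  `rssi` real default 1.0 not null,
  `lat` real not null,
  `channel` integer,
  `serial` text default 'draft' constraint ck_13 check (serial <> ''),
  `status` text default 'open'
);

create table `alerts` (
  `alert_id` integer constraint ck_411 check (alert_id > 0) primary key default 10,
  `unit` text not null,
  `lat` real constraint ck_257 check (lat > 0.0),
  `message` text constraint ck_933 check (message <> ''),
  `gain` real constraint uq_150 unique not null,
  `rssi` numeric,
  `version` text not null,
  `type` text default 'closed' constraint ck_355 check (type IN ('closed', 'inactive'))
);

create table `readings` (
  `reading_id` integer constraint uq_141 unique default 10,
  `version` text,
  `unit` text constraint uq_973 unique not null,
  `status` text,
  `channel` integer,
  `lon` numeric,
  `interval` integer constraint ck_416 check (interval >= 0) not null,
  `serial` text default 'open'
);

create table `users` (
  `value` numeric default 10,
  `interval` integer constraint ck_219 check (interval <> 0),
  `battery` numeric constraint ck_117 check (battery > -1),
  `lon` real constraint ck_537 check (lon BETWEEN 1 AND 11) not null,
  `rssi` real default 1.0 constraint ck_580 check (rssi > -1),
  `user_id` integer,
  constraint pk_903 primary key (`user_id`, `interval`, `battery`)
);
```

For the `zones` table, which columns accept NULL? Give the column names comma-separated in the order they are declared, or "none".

type, offset, battery, message, timestamp, zone_id, channel, serial, status

- type: no NOT NULL constraint applies → nullable.
- offset: UNIQUE does not imply NOT NULL → nullable.
- battery: UNIQUE does not imply NOT NULL → nullable.
- message: CHECK does not forbid NULL (a CHECK constraint passes when its expression is NULL) → nullable.
- timestamp: no NOT NULL constraint applies → nullable.
- zone_id: CHECK does not forbid NULL (a CHECK constraint passes when its expression is NULL) → nullable.
- rssi: declared NOT NULL → not nullable.
- lat: declared NOT NULL → not nullable.
- channel: no NOT NULL constraint applies → nullable.
- serial: CHECK does not forbid NULL (a CHECK constraint passes when its expression is NULL) → nullable.
- status: DEFAULT only fills an omitted column; an explicit NULL is still allowed → nullable.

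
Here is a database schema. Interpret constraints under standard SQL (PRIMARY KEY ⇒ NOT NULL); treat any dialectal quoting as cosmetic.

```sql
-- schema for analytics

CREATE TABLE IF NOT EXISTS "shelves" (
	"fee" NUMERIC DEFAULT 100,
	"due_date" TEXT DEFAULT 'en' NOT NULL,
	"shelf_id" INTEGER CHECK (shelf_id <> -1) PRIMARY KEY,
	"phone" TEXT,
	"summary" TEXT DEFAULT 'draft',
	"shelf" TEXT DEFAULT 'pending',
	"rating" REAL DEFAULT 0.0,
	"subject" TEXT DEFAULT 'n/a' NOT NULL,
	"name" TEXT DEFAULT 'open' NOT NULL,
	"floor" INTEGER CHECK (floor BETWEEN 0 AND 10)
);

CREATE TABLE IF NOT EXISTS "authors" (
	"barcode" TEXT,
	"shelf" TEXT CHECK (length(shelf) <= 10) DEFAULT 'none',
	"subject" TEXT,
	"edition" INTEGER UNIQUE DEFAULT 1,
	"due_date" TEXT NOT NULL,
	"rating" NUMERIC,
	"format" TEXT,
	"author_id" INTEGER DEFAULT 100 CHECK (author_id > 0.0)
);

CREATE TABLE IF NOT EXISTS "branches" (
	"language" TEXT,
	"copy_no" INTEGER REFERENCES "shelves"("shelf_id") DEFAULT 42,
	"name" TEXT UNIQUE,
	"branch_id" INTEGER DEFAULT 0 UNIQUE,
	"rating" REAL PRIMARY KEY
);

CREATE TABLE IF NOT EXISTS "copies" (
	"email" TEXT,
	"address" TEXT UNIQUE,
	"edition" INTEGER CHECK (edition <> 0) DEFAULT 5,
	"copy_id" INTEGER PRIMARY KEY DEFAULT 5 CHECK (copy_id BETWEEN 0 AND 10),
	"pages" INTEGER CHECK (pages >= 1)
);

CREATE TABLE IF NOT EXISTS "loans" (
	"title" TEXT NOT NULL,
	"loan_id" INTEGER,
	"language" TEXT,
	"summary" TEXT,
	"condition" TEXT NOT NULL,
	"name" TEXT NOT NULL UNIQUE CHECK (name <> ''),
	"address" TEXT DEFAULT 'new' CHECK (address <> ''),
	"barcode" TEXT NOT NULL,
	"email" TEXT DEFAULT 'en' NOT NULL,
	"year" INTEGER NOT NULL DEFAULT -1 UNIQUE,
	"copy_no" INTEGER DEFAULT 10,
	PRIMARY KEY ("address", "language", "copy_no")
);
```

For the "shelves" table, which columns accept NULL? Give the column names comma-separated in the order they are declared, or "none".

fee, phone, summary, shelf, rating, floor

- fee: DEFAULT only fills an omitted column; an explicit NULL is still allowed → nullable.
- due_date: declared NOT NULL → not nullable.
- shelf_id: part of the PRIMARY KEY, which implies NOT NULL → not nullable.
- phone: no NOT NULL constraint applies → nullable.
- summary: DEFAULT only fills an omitted column; an explicit NULL is still allowed → nullable.
- shelf: DEFAULT only fills an omitted column; an explicit NULL is still allowed → nullable.
- rating: DEFAULT only fills an omitted column; an explicit NULL is still allowed → nullable.
- subject: declared NOT NULL → not nullable.
- name: declared NOT NULL → not nullable.
- floor: CHECK does not forbid NULL (a CHECK constraint passes when its expression is NULL) → nullable.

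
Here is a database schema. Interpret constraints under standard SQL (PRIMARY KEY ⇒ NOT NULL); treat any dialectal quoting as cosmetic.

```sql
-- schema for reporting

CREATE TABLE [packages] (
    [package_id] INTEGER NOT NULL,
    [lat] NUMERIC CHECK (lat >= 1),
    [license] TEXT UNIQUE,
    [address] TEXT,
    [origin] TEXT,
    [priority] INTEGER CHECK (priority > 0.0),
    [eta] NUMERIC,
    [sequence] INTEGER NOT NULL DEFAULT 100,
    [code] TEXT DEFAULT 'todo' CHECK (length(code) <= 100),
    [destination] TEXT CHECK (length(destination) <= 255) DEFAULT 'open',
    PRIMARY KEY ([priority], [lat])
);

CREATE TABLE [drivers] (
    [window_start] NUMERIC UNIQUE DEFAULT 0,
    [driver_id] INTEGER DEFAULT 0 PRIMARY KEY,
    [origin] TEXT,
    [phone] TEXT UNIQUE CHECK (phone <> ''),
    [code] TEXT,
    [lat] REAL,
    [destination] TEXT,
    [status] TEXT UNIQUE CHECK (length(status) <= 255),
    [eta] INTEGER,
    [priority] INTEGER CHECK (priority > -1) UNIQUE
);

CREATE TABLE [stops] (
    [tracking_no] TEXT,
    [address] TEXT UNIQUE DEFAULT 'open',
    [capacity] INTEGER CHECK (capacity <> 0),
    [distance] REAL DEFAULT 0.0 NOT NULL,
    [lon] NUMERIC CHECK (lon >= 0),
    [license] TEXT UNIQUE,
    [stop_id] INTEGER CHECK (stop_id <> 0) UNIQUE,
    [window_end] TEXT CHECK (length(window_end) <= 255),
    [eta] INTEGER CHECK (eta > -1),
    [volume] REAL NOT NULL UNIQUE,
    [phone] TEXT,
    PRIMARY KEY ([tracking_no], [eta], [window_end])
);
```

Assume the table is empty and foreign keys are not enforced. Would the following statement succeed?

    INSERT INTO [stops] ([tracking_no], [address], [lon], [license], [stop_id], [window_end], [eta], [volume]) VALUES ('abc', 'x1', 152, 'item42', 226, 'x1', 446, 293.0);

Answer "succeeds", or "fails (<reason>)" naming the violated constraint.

NOT NULL columns: distance defaults to 0.0; eta is supplied; tracking_no is supplied; volume is supplied; window_end is supplied.
CHECK constraints: 152 satisfies (lon >= 0); 226 satisfies (stop_id <> 0); 'x1' satisfies (length(window_end) <= 255); 446 satisfies (eta > -1).
No constraint is violated.

succeeds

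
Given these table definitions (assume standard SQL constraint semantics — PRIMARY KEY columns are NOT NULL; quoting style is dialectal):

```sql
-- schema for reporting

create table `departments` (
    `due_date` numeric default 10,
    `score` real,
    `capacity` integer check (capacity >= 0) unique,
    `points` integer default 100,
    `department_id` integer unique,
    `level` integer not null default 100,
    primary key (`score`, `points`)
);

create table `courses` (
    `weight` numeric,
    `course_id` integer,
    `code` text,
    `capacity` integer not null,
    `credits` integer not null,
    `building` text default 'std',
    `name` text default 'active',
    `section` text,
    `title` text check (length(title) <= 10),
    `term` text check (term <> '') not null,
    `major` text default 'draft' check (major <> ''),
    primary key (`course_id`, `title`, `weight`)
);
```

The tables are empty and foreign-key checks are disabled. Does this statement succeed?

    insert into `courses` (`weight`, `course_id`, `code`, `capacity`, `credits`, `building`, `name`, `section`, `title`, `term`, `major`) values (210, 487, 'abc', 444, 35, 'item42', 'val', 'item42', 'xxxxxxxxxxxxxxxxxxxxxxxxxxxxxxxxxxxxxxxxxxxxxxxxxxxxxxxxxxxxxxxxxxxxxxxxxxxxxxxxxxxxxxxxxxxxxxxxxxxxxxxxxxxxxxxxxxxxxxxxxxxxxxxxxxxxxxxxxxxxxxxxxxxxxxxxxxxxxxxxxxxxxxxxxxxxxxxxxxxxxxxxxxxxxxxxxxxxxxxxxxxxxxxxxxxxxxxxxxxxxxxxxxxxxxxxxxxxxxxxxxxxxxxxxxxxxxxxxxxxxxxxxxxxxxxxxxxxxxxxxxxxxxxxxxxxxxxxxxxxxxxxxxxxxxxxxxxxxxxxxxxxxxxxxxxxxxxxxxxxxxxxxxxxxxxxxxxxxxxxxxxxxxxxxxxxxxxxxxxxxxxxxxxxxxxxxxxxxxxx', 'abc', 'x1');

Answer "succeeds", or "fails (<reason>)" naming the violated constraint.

fails (CHECK on title)

The value 'xxxxxxxxxxxxxxxxxxxxxxxxxxxxxxxxxxxxxxxxxxxxxxxxxxxxxxxxxxxxxxxxxxxxxxxxxxxxxxxxxxxxxxxxxxxxxxxxxxxxxxxxxxxxxxxxxxxxxxxxxxxxxxxxxxxxxxxxxxxxxxxxxxxxxxxxxxxxxxxxxxxxxxxxxxxxxxxxxxxxxxxxxxxxxxxxxxxxxxxxxxxxxxxxxxxxxxxxxxxxxxxxxxxxxxxxxxxxxxxxxxxxxxxxxxxxxxxxxxxxxxxxxxxxxxxxxxxxxxxxxxxxxxxxxxxxxxxxxxxxxxxxxxxxxxxxxxxxxxxxxxxxxxxxxxxxxxxxxxxxxxxxxxxxxxxxxxxxxxxxxxxxxxxxxxxxxxxxxxxxxxxxxxxxxxxxxxxxxxxx' for title violates CHECK (length(title) <= 10).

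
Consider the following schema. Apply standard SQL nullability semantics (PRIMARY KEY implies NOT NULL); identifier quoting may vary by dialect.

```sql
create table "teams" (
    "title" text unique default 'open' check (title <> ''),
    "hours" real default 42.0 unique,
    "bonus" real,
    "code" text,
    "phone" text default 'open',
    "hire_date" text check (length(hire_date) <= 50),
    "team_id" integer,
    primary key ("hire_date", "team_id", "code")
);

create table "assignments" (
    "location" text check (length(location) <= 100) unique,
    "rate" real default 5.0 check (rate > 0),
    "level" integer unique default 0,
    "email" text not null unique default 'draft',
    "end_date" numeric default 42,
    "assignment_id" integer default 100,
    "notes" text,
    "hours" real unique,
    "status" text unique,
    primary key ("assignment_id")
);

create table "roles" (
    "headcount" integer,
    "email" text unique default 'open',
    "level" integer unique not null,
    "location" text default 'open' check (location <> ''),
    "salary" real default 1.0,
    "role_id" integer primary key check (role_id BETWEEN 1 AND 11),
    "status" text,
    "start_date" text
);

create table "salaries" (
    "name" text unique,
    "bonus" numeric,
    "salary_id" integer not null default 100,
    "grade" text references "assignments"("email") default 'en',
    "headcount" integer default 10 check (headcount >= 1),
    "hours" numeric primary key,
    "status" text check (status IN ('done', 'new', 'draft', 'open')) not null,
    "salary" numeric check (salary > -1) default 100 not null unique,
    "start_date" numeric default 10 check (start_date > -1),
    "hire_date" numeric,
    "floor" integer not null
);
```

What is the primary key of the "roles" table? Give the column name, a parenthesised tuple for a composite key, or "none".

role_id is declared PRIMARY KEY inline on the column.

role_id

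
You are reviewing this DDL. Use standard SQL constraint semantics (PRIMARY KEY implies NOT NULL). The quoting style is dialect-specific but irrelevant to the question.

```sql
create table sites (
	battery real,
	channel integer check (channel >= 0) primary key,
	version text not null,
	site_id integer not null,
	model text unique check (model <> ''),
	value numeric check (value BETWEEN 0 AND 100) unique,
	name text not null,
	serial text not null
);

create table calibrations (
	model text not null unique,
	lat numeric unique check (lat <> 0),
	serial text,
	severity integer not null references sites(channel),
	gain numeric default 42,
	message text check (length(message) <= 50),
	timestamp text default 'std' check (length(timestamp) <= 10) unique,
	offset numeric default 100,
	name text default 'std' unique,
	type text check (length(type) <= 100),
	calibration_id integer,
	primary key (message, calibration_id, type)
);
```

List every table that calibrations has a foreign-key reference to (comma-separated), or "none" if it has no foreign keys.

- severity REFERENCES sites(channel).

sites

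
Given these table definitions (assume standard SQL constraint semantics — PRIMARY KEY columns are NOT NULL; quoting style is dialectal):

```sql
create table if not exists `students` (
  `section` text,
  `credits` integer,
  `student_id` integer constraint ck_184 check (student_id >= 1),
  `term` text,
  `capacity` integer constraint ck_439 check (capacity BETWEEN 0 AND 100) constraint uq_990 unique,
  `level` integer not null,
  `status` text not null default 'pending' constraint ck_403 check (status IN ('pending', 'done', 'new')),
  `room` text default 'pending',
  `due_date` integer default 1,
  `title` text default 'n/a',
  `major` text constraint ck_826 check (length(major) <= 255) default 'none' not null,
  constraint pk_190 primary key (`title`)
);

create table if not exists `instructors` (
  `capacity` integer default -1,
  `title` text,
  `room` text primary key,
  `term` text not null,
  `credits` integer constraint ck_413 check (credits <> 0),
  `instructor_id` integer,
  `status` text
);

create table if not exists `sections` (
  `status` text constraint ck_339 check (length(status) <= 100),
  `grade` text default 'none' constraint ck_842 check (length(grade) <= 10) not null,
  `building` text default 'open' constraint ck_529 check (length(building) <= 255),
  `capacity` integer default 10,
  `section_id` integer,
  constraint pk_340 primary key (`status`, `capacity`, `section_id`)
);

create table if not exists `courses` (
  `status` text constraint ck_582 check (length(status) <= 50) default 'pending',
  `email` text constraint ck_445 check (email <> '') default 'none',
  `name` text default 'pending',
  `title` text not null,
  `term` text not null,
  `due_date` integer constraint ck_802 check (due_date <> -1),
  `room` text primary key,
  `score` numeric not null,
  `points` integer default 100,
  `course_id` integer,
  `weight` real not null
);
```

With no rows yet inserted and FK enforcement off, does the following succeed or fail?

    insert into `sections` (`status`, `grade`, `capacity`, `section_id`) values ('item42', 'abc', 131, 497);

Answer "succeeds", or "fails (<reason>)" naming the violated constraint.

succeeds

NOT NULL columns: capacity is supplied; grade is supplied; section_id is supplied; status is supplied.
CHECK constraints: 'item42' satisfies (length(status) <= 100); 'abc' satisfies (length(grade) <= 10).
No constraint is violated.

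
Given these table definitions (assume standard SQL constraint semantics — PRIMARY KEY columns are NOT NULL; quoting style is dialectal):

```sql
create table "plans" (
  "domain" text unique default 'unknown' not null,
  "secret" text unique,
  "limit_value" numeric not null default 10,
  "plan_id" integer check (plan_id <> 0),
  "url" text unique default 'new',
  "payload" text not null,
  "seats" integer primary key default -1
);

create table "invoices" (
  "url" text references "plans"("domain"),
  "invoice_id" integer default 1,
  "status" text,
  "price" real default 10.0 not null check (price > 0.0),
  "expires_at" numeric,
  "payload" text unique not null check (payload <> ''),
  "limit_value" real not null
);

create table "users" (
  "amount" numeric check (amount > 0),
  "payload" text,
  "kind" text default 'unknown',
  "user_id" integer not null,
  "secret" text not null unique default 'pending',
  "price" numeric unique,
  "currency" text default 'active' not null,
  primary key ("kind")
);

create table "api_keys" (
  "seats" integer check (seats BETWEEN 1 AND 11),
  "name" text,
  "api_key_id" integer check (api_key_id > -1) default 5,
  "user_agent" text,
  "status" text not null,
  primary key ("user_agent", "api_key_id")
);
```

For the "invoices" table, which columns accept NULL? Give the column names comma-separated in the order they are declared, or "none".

url, invoice_id, status, expires_at

- url: a foreign key column may be NULL unless separately constrained → nullable.
- invoice_id: DEFAULT only fills an omitted column; an explicit NULL is still allowed → nullable.
- status: no NOT NULL constraint applies → nullable.
- price: declared NOT NULL → not nullable.
- expires_at: no NOT NULL constraint applies → nullable.
- payload: declared NOT NULL → not nullable.
- limit_value: declared NOT NULL → not nullable.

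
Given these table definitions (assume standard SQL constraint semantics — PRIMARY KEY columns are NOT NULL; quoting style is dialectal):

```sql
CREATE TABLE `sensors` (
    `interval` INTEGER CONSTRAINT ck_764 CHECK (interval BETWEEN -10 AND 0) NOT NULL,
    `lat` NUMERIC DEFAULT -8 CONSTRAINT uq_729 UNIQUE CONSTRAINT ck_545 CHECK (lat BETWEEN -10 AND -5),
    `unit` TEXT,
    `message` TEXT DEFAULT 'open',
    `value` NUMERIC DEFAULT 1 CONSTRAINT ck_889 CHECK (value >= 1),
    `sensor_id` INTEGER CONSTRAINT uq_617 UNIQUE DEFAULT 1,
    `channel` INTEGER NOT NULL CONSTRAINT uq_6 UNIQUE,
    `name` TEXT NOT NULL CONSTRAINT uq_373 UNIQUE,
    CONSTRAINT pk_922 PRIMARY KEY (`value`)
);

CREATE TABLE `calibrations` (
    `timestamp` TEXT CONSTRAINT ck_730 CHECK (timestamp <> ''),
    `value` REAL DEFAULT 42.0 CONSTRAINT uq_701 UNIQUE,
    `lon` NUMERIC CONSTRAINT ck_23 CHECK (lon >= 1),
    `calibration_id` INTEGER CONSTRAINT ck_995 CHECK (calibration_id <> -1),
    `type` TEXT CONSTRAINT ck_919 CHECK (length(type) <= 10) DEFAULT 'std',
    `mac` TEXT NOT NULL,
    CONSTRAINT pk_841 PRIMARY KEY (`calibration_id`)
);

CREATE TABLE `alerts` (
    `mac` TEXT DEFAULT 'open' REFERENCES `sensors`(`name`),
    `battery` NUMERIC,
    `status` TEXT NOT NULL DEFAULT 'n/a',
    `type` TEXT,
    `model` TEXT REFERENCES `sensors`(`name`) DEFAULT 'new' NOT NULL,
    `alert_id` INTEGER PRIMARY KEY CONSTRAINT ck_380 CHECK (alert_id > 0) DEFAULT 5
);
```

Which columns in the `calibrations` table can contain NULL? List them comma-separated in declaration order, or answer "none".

- timestamp: CHECK does not forbid NULL (a CHECK constraint passes when its expression is NULL) → nullable.
- value: UNIQUE does not imply NOT NULL → nullable.
- lon: CHECK does not forbid NULL (a CHECK constraint passes when its expression is NULL) → nullable.
- calibration_id: part of the PRIMARY KEY, which implies NOT NULL → not nullable.
- type: CHECK does not forbid NULL (a CHECK constraint passes when its expression is NULL) → nullable.
- mac: declared NOT NULL → not nullable.

timestamp, value, lon, type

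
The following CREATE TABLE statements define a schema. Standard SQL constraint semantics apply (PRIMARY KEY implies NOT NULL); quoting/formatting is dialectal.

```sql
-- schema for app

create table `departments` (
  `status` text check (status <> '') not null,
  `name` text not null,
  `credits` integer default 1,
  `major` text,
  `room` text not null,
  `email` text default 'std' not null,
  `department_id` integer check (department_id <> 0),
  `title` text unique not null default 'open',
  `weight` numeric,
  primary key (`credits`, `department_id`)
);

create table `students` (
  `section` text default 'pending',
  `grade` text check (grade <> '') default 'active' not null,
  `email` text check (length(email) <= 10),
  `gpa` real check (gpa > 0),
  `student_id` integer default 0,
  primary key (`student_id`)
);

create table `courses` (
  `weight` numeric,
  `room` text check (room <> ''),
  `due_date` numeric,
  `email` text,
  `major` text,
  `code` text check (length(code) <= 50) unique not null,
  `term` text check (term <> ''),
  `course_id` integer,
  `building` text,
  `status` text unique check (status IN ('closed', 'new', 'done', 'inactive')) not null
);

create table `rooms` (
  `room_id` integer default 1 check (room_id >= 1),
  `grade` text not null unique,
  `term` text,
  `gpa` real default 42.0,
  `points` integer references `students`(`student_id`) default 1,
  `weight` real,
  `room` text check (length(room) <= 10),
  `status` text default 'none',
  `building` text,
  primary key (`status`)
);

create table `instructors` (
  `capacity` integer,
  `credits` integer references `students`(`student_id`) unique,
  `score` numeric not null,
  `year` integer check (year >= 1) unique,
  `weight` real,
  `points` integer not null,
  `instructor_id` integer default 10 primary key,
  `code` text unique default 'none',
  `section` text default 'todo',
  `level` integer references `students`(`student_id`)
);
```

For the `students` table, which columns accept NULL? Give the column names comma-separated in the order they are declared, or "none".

section, email, gpa

- section: DEFAULT only fills an omitted column; an explicit NULL is still allowed → nullable.
- grade: declared NOT NULL → not nullable.
- email: CHECK does not forbid NULL (a CHECK constraint passes when its expression is NULL) → nullable.
- gpa: CHECK does not forbid NULL (a CHECK constraint passes when its expression is NULL) → nullable.
- student_id: part of the PRIMARY KEY, which implies NOT NULL → not nullable.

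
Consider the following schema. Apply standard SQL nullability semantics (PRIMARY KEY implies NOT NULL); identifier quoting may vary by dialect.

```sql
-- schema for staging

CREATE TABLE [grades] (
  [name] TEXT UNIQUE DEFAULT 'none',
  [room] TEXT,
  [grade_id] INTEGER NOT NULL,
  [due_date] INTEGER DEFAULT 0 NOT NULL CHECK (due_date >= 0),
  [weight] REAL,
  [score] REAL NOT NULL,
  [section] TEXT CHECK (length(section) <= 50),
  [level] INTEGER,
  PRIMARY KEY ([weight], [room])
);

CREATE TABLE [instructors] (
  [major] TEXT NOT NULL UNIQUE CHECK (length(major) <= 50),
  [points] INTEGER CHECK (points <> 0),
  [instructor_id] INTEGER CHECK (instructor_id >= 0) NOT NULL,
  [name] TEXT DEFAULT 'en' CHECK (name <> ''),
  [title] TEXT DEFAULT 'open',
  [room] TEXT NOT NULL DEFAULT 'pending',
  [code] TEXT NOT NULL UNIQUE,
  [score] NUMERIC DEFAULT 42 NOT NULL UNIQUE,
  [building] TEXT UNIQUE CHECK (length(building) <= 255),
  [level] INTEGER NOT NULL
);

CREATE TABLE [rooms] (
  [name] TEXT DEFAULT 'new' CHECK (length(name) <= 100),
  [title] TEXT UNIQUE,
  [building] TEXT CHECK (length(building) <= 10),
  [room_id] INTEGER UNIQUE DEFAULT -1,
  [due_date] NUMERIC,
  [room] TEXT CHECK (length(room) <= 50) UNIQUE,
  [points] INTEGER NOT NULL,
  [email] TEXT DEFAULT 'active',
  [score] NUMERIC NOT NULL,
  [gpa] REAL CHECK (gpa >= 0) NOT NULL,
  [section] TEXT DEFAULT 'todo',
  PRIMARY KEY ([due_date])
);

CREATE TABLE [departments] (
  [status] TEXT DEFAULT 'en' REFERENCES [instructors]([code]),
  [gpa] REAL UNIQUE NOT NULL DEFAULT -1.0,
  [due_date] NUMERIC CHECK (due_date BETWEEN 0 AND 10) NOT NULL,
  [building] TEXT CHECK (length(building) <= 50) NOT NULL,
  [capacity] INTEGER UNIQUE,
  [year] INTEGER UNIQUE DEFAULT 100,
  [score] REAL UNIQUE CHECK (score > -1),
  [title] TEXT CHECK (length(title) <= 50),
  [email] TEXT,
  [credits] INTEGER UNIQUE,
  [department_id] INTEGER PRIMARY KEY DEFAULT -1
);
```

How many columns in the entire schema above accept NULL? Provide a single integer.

21

grades: 3 nullable (name, section, level — PK (weight, room) and explicit NOT NULL columns excluded).
instructors: 4 nullable (points, name, title, building — PK none and explicit NOT NULL columns excluded).
rooms: 7 nullable (name, title, building, room_id, room, email, section — PK (due_date) and explicit NOT NULL columns excluded).
departments: 7 nullable (status, capacity, year, score, title, email, credits — PK (department_id) and explicit NOT NULL columns excluded).
Total: 3 + 4 + 7 + 7 = 21.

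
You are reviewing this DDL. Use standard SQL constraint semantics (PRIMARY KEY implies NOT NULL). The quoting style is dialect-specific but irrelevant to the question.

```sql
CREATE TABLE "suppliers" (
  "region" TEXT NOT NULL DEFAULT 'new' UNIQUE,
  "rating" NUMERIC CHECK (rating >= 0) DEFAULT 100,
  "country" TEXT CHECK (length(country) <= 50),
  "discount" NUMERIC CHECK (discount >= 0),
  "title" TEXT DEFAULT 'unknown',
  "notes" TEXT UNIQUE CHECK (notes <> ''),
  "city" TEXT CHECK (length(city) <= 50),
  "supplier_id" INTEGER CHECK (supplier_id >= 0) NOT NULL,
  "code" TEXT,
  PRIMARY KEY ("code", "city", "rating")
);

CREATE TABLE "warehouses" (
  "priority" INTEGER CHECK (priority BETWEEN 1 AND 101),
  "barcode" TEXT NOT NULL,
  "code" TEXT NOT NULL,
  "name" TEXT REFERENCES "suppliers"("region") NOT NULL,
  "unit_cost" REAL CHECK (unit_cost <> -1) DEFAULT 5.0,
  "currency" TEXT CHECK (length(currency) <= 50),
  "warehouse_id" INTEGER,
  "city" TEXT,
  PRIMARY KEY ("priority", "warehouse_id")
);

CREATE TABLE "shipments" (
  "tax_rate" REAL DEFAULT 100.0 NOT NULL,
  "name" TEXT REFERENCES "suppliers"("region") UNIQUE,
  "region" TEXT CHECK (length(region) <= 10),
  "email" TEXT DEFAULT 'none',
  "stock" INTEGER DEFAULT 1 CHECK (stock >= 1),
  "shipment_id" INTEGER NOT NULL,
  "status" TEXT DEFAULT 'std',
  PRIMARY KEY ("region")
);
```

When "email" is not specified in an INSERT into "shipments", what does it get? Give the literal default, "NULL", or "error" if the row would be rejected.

'none'

email has an explicit DEFAULT 'none'.
When the column is omitted from an INSERT, that default is used.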